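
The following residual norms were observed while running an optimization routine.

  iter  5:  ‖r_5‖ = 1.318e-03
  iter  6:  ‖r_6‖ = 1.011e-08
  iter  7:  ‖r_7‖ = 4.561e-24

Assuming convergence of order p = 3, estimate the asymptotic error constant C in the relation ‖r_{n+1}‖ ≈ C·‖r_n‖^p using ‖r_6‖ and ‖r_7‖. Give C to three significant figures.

4.41

C ≈ ‖r_7‖ / ‖r_6‖^3
  = 4.561e-24 / (1.011e-08)^3
  = 4.561e-24 / 1.03336e-24 ≈ 4.4137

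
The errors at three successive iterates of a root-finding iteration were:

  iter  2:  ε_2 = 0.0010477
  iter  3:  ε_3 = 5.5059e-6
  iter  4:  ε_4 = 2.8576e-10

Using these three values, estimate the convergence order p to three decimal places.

1.880

p ≈ ln(ε_4/ε_3) / ln(ε_3/ε_2)
  = ln(2.8576e-10/5.5059e-6) / ln(5.5059e-6/0.0010477)
  = ln(5.19007e-05) / ln(0.00525523)
  = -9.866178 / -5.248532 ≈ 1.879798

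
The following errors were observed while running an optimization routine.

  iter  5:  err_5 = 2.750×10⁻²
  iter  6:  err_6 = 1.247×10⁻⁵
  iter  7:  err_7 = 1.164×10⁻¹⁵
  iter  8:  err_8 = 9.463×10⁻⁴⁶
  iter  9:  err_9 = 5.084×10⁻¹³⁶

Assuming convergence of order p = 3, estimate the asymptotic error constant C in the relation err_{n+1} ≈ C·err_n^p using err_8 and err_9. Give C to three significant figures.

0.600

C ≈ err_9 / err_8^3
  = 5.084×10⁻¹³⁶ / (9.463×10⁻⁴⁶)^3
  = 5.084×10⁻¹³⁶ / 8.47396e-136 ≈ 0.59996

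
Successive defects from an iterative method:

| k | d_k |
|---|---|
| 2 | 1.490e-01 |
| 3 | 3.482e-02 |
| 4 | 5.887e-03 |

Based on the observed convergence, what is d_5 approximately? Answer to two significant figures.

First estimate the order: p ≈ ln(d_4/d_3) / ln(d_3/d_2) = ln(5.887e-03/3.482e-02)/ln(3.482e-02/1.490e-01) = ln(0.16907)/ln(0.233691) ≈ 1.2227.
Then d_5 ≈ d_4·(d_4/d_3)^p = 5.887e-03·(0.16907)^1.2227 = 5.887e-03·0.113804 ≈ 0.00067.

6.7e-4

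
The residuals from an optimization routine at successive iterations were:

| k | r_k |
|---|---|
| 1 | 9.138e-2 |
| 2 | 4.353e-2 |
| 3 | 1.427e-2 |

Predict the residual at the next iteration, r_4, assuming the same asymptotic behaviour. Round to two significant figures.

2.7e-3

First estimate the order: p ≈ ln(r_3/r_2) / ln(r_2/r_1) = ln(1.427e-2/4.353e-2)/ln(4.353e-2/9.138e-2) = ln(0.32782)/ln(0.476362) ≈ 1.5039.
Then r_4 ≈ r_3·(r_3/r_2)^p = 1.427e-2·(0.32782)^1.5039 = 1.427e-2·0.186881 ≈ 0.002667.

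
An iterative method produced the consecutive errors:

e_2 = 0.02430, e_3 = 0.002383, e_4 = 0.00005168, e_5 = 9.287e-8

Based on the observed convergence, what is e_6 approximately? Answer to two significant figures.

First estimate the order: p ≈ ln(e_5/e_4) / ln(e_4/e_3) = ln(9.287e-8/0.00005168)/ln(0.00005168/0.002383) = ln(0.00179702)/ln(0.0216869) ≈ 1.6501.
Then e_6 ≈ e_5·(e_5/e_4)^p = 9.287e-8·(0.00179702)^1.6501 = 9.287e-8·2.94943e-05 ≈ 2.739e-12.

2.7e-12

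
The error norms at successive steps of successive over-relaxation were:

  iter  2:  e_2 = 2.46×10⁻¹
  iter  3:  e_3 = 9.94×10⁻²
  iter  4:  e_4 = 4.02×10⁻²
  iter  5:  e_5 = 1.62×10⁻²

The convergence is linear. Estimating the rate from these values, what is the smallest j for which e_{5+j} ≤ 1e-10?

Rate ρ ≈ e_5/e_4 = 1.62×10⁻²/4.02×10⁻² = 0.4030.
After j more steps, e_{5+j} ≈ 1.62×10⁻²·ρ^j; need ρ^j ≤ 1e-10/1.62×10⁻² = 6.17284e-09.
j ≥ ln(6.17284e-09)/ln(0.4030) = -18.9031/-0.90882 = 20.800.
So 21 more iterations are needed.

21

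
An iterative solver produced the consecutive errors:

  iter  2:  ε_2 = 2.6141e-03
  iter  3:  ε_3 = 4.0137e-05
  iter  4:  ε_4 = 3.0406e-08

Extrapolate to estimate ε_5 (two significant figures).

1.3e-13

First estimate the order: p ≈ ln(ε_4/ε_3) / ln(ε_3/ε_2) = ln(3.0406e-08/4.0137e-05)/ln(4.0137e-05/2.6141e-03) = ln(0.000757555)/ln(0.015354) ≈ 1.7205.
Then ε_5 ≈ ε_4·(ε_4/ε_3)^p = 3.0406e-08·(0.000757555)^1.7205 = 3.0406e-08·4.27594e-06 ≈ 1.3e-13.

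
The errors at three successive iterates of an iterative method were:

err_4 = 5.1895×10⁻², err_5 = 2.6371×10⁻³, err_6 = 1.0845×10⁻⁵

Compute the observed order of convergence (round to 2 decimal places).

p ≈ ln(err_6/err_5) / ln(err_5/err_4)
  = ln(1.0845×10⁻⁵/2.6371×10⁻³) / ln(2.6371×10⁻³/5.1895×10⁻²)
  = ln(0.00411247) / ln(0.0508161)
  = -5.49373 / -2.97954 ≈ 1.84382

1.84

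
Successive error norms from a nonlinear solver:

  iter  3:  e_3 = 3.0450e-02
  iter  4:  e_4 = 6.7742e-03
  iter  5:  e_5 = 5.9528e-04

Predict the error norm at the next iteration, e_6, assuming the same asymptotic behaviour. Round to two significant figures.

1.2e-5

First estimate the order: p ≈ ln(e_5/e_4) / ln(e_4/e_3) = ln(5.9528e-04/6.7742e-03)/ln(6.7742e-03/3.0450e-02) = ln(0.0878746)/ln(0.22247) ≈ 1.6180.
Then e_6 ≈ e_5·(e_5/e_4)^p = 5.9528e-04·(0.0878746)^1.6180 = 5.9528e-04·0.0195511 ≈ 1.164e-05.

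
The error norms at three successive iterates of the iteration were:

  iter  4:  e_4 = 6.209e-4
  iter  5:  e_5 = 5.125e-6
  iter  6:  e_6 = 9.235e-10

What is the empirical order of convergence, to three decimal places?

1.797

p ≈ ln(e_6/e_5) / ln(e_5/e_4)
  = ln(9.235e-10/5.125e-6) / ln(5.125e-6/6.209e-4)
  = ln(0.000180195) / ln(0.00825415)
  = -8.621471 / -4.797039 ≈ 1.797248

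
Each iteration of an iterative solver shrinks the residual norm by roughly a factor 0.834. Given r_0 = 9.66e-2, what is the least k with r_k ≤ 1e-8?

After k steps, r_k ≈ 9.66e-2·0.834^k.
Need 0.834^k ≤ 1e-8/9.66e-2 = 1.0352e-07.
k ≥ ln(1.0352e-07)/ln(0.834) = -16.0835/-0.18152 = 88.605.
Smallest integer k = 89.

89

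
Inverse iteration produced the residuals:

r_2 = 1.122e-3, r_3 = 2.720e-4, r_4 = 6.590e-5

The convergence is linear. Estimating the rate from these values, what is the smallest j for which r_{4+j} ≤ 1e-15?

18

Rate ρ ≈ r_4/r_3 = 6.590e-5/2.720e-4 = 0.2423.
After j more steps, r_{4+j} ≈ 6.590e-5·ρ^j; need ρ^j ≤ 1e-15/6.590e-5 = 1.51745e-11.
j ≥ ln(1.51745e-11)/ln(0.2423) = -24.9114/-1.41758 = 17.573.
So 18 more iterations are needed.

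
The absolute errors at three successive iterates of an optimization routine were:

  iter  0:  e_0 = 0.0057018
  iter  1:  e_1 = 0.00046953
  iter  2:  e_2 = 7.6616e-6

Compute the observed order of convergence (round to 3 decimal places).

1.648

p ≈ ln(e_2/e_1) / ln(e_1/e_0)
  = ln(7.6616e-6/0.00046953) / ln(0.00046953/0.0057018)
  = ln(0.0163176) / ln(0.0823477)
  = -4.115511 / -2.496805 ≈ 1.648311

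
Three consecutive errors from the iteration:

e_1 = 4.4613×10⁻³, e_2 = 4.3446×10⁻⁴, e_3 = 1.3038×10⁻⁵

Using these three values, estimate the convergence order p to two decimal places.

p ≈ ln(e_3/e_2) / ln(e_2/e_1)
  = ln(1.3038×10⁻⁵/4.3446×10⁻⁴) / ln(4.3446×10⁻⁴/4.4613×10⁻³)
  = ln(0.0300097) / ln(0.0973842)
  = -3.50623 / -2.32909 ≈ 1.50541

1.51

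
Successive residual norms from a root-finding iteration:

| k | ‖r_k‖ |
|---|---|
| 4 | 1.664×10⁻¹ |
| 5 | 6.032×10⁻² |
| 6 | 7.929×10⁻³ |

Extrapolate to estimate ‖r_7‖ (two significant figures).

First estimate the order: p ≈ ln(‖r_6‖/‖r_5‖) / ln(‖r_5‖/‖r_4‖) = ln(7.929×10⁻³/6.032×10⁻²)/ln(6.032×10⁻²/1.664×10⁻¹) = ln(0.131449)/ln(0.3625) ≈ 1.9997.
Then ‖r_7‖ ≈ ‖r_6‖·(‖r_6‖/‖r_5‖)^p = 7.929×10⁻³·(0.131449)^1.9997 = 7.929×10⁻³·0.0172894 ≈ 0.0001371.

1.4e-4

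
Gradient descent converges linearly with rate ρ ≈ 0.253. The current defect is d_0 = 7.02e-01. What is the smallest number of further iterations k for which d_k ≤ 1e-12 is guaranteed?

20

After k steps, d_k ≈ 7.02e-01·0.253^k.
Need 0.253^k ≤ 1e-12/7.02e-01 = 1.4245e-12.
k ≥ ln(1.4245e-12)/ln(0.253) = -27.2772/-1.37437 = 19.847.
Smallest integer k = 20.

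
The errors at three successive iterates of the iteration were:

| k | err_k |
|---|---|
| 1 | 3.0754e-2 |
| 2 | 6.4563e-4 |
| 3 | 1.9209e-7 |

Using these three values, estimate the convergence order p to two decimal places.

2.10

p ≈ ln(err_3/err_2) / ln(err_2/err_1)
  = ln(1.9209e-7/6.4563e-4) / ln(6.4563e-4/3.0754e-2)
  = ln(0.000297523) / ln(0.0209934)
  = -8.12002 / -3.86355 ≈ 2.10170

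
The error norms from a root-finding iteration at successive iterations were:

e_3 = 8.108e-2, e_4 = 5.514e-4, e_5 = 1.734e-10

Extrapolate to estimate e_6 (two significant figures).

First estimate the order: p ≈ ln(e_5/e_4) / ln(e_4/e_3) = ln(1.734e-10/5.514e-4)/ln(5.514e-4/8.108e-2) = ln(3.14472e-07)/ln(0.00680069) ≈ 3.0000.
Then e_6 ≈ e_5·(e_5/e_4)^p = 1.734e-10·(3.14472e-07)^3.0000 = 1.734e-10·3.1099e-20 ≈ 5.393e-30.

5.4e-30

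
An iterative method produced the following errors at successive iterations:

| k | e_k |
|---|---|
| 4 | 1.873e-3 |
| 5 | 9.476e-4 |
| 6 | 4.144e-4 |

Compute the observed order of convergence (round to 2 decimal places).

p ≈ ln(e_6/e_5) / ln(e_5/e_4)
  = ln(4.144e-4/9.476e-4) / ln(9.476e-4/1.873e-3)
  = ln(0.437315) / ln(0.505926)
  = -0.82710 / -0.68136 ≈ 1.21390

1.21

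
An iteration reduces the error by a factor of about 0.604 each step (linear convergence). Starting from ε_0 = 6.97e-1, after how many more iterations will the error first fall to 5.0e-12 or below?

After k steps, ε_k ≈ 6.97e-1·0.604^k.
Need 0.604^k ≤ 5.0e-12/6.97e-1 = 7.1736e-12.
k ≥ ln(7.1736e-12)/ln(0.604) = -25.6606/-0.50418 = 50.896.
Smallest integer k = 51.

51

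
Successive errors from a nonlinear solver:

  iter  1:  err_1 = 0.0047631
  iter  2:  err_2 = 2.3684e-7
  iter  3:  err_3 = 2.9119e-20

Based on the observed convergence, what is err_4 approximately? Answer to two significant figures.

First estimate the order: p ≈ ln(err_3/err_2) / ln(err_2/err_1) = ln(2.9119e-20/2.3684e-7)/ln(2.3684e-7/0.0047631) = ln(1.22948e-13)/ln(4.97239e-05) ≈ 3.0000.
Then err_4 ≈ err_3·(err_3/err_2)^p = 2.9119e-20·(1.22948e-13)^3.0000 = 2.9119e-20·1.85851e-39 ≈ 5.412e-59.

5.4e-59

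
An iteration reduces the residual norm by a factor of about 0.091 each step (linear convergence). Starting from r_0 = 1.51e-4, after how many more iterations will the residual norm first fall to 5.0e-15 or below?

11

After k steps, r_k ≈ 1.51e-4·0.091^k.
Need 0.091^k ≤ 5.0e-15/1.51e-4 = 3.31126e-11.
k ≥ ln(3.31126e-11)/ln(0.091) = -24.1311/-2.39690 = 10.068.
Smallest integer k = 11.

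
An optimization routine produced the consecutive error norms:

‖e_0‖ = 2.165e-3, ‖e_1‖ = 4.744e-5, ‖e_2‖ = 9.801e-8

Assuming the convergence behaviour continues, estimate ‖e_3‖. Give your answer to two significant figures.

4.4e-12

First estimate the order: p ≈ ln(‖e_2‖/‖e_1‖) / ln(‖e_1‖/‖e_0‖) = ln(9.801e-8/4.744e-5)/ln(4.744e-5/2.165e-3) = ln(0.00206598)/ln(0.0219122) ≈ 1.6181.
Then ‖e_3‖ ≈ ‖e_2‖·(‖e_2‖/‖e_1‖)^p = 9.801e-8·(0.00206598)^1.6181 = 9.801e-8·4.52486e-05 ≈ 4.435e-12.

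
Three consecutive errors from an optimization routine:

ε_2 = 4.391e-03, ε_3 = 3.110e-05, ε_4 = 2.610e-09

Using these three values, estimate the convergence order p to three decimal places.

p ≈ ln(ε_4/ε_3) / ln(ε_3/ε_2)
  = ln(2.610e-09/3.110e-05) / ln(3.110e-05/4.391e-03)
  = ln(8.39228e-05) / ln(0.00708267)
  = -9.385613 / -4.950104 ≈ 1.896044

1.896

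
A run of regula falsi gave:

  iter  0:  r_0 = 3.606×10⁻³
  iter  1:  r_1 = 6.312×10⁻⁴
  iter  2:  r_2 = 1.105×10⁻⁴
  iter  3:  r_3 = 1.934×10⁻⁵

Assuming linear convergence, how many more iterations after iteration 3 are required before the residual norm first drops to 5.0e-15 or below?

Rate ρ ≈ r_3/r_2 = 1.934×10⁻⁵/1.105×10⁻⁴ = 0.1750.
After j more steps, r_{3+j} ≈ 1.934×10⁻⁵·ρ^j; need ρ^j ≤ 5.0e-15/1.934×10⁻⁵ = 2.58532e-10.
j ≥ ln(2.58532e-10)/ln(0.1750) = -22.0760/-1.74297 = 12.666.
So 13 more iterations are needed.

13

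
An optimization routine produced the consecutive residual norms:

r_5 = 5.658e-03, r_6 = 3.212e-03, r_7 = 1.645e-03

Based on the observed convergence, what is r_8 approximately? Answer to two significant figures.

First estimate the order: p ≈ ln(r_7/r_6) / ln(r_6/r_5) = ln(1.645e-03/3.212e-03)/ln(3.212e-03/5.658e-03) = ln(0.512142)/ln(0.567692) ≈ 1.1819.
Then r_8 ≈ r_7·(r_7/r_6)^p = 1.645e-03·(0.512142)^1.1819 = 1.645e-03·0.453449 ≈ 0.0007459.

7.5e-4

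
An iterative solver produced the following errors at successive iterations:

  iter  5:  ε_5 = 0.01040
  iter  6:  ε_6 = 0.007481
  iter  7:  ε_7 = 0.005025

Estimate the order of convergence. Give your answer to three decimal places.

p ≈ ln(ε_7/ε_6) / ln(ε_6/ε_5)
  = ln(0.005025/0.007481) / ln(0.007481/0.01040)
  = ln(0.671702) / ln(0.719327)
  = -0.397940 / -0.329439 ≈ 1.207932

1.208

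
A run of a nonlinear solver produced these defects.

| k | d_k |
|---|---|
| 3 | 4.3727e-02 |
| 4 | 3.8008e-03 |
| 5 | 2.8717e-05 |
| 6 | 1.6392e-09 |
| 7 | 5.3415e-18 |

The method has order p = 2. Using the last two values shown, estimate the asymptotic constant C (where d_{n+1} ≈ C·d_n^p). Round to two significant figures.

C ≈ d_7 / d_6^2
  = 5.3415e-18 / (1.6392e-09)^2
  = 5.3415e-18 / 2.68698e-18 ≈ 1.9879

2.0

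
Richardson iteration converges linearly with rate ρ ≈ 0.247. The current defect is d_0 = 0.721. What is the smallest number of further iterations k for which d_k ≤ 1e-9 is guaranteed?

15

After k steps, d_k ≈ 0.721·0.247^k.
Need 0.247^k ≤ 1e-9/0.721 = 1.38696e-09.
k ≥ ln(1.38696e-09)/ln(0.247) = -20.3962/-1.39837 = 14.586.
Smallest integer k = 15.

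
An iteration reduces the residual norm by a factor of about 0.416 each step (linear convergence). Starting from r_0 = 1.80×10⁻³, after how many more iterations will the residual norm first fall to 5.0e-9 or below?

15

After k steps, r_k ≈ 1.80×10⁻³·0.416^k.
Need 0.416^k ≤ 5.0e-9/1.80×10⁻³ = 2.77778e-06.
k ≥ ln(2.77778e-06)/ln(0.416) = -12.7939/-0.87707 = 14.587.
Smallest integer k = 15.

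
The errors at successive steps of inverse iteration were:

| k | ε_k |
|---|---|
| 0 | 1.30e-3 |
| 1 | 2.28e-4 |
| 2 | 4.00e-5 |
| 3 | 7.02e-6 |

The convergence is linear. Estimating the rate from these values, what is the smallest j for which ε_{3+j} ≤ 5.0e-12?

9

Rate ρ ≈ ε_3/ε_2 = 7.02e-6/4.00e-5 = 0.1755.
After j more steps, ε_{3+j} ≈ 7.02e-6·ρ^j; need ρ^j ≤ 5.0e-12/7.02e-6 = 7.12251e-07.
j ≥ ln(7.12251e-07)/ln(0.1755) = -14.1548/-1.74012 = 8.134.
So 9 more iterations are needed.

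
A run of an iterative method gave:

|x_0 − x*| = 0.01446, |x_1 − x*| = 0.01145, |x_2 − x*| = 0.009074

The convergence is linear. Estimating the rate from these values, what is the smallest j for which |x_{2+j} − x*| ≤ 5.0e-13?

102

Rate ρ ≈ |x_2 − x*|/|x_1 − x*| = 0.009074/0.01145 = 0.7925.
After j more steps, |x_{2+j} − x*| ≈ 0.009074·ρ^j; need ρ^j ≤ 5.0e-13/0.009074 = 5.51025e-11.
j ≥ ln(5.51025e-11)/ln(0.7925) = -23.6218/-0.23256 = 101.573.
So 102 more iterations are needed.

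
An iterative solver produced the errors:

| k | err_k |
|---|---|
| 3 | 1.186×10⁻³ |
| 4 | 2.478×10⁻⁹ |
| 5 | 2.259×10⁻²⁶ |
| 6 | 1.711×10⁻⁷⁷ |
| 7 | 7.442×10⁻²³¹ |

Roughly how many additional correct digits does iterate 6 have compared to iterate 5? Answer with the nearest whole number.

51

Digits gained ≈ log₁₀(err_5/err_6) = log₁₀(2.259×10⁻²⁶/1.711×10⁻⁷⁷) = log₁₀(1.32028e+51) ≈ 51.121.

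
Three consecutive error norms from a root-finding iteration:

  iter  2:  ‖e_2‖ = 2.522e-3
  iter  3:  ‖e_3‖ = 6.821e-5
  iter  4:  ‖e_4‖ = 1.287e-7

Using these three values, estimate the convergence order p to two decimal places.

1.74

p ≈ ln(‖e_4‖/‖e_3‖) / ln(‖e_3‖/‖e_2‖)
  = ln(1.287e-7/6.821e-5) / ln(6.821e-5/2.522e-3)
  = ln(0.00188682) / ln(0.027046)
  = -6.27286 / -3.61022 ≈ 1.73753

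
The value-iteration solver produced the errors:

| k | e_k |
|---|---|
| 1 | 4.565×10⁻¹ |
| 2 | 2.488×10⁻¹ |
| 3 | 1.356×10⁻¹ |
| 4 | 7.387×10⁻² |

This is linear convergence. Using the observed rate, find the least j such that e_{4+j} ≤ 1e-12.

Rate ρ ≈ e_4/e_3 = 7.387×10⁻²/1.356×10⁻¹ = 0.5448.
After j more steps, e_{4+j} ≈ 7.387×10⁻²·ρ^j; need ρ^j ≤ 1e-12/7.387×10⁻² = 1.35373e-11.
j ≥ ln(1.35373e-11)/ln(0.5448) = -25.0256/-0.60734 = 41.205.
So 42 more iterations are needed.

42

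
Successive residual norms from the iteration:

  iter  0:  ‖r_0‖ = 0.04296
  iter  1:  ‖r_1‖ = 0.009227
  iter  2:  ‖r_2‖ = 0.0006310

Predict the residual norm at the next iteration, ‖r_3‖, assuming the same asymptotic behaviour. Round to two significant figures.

First estimate the order: p ≈ ln(‖r_2‖/‖r_1‖) / ln(‖r_1‖/‖r_0‖) = ln(0.0006310/0.009227)/ln(0.009227/0.04296) = ln(0.0683863)/ln(0.214781) ≈ 1.7440.
Then ‖r_3‖ ≈ ‖r_2‖·(‖r_2‖/‖r_1‖)^p = 0.0006310·(0.0683863)^1.7440 = 0.0006310·0.00929365 ≈ 5.864e-06.

5.9e-6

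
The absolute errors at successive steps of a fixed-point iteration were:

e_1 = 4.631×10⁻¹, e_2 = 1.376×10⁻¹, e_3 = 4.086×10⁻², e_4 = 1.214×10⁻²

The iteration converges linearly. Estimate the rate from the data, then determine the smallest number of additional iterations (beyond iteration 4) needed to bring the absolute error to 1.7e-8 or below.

Rate ρ ≈ e_4/e_3 = 1.214×10⁻²/4.086×10⁻² = 0.2971.
After j more steps, e_{4+j} ≈ 1.214×10⁻²·ρ^j; need ρ^j ≤ 1.7e-8/1.214×10⁻² = 1.40033e-06.
j ≥ ln(1.40033e-06)/ln(0.2971) = -13.4788/-1.21369 = 11.106.
So 12 more iterations are needed.

12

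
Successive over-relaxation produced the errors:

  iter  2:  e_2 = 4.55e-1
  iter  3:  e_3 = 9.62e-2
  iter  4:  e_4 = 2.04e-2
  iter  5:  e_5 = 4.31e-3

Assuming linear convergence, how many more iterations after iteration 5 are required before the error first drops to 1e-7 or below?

Rate ρ ≈ e_5/e_4 = 4.31e-3/2.04e-2 = 0.2113.
After j more steps, e_{5+j} ≈ 4.31e-3·ρ^j; need ρ^j ≤ 1e-7/4.31e-3 = 2.32019e-05.
j ≥ ln(2.32019e-05)/ln(0.2113) = -10.6713/-1.55448 = 6.865.
So 7 more iterations are needed.

7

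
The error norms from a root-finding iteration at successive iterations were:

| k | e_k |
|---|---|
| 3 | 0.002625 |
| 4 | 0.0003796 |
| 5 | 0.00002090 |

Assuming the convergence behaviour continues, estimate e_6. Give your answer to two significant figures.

First estimate the order: p ≈ ln(e_5/e_4) / ln(e_4/e_3) = ln(0.00002090/0.0003796)/ln(0.0003796/0.002625) = ln(0.055058)/ln(0.14461) ≈ 1.4994.
Then e_6 ≈ e_5·(e_5/e_4)^p = 0.00002090·(0.055058)^1.4994 = 0.00002090·0.0129415 ≈ 2.705e-07.

2.7e-7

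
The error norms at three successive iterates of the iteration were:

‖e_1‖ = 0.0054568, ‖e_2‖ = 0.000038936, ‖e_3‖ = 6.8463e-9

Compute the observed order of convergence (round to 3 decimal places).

1.749

p ≈ ln(‖e_3‖/‖e_2‖) / ln(‖e_2‖/‖e_1‖)
  = ln(6.8463e-9/0.000038936) / ln(0.000038936/0.0054568)
  = ln(0.000175835) / ln(0.00713532)
  = -8.645965 / -4.942698 ≈ 1.749240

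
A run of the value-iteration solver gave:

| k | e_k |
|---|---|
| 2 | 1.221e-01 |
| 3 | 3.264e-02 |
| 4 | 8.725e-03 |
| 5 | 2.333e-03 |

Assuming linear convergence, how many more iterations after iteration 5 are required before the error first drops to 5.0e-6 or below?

Rate ρ ≈ e_5/e_4 = 2.333e-03/8.725e-03 = 0.2674.
After j more steps, e_{5+j} ≈ 2.333e-03·ρ^j; need ρ^j ≤ 5.0e-6/2.333e-03 = 0.00214316.
j ≥ ln(0.00214316)/ln(0.2674) = -6.1455/-1.31901 = 4.659.
So 5 more iterations are needed.

5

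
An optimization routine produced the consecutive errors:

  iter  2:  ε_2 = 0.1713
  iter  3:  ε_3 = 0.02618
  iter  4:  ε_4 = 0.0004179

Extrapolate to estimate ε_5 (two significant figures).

4.6e-8

First estimate the order: p ≈ ln(ε_4/ε_3) / ln(ε_3/ε_2) = ln(0.0004179/0.02618)/ln(0.02618/0.1713) = ln(0.0159626)/ln(0.152831) ≈ 2.2026.
Then ε_5 ≈ ε_4·(ε_4/ε_3)^p = 0.0004179·(0.0159626)^2.2026 = 0.0004179·0.000110194 ≈ 4.605e-08.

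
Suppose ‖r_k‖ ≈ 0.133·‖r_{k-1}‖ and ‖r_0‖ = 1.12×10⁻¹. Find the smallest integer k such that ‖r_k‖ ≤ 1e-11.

After k steps, ‖r_k‖ ≈ 1.12×10⁻¹·0.133^k.
Need 0.133^k ≤ 1e-11/1.12×10⁻¹ = 8.92857e-11.
k ≥ ln(8.92857e-11)/ln(0.133) = -23.1392/-2.01741 = 11.470.
Smallest integer k = 12.

12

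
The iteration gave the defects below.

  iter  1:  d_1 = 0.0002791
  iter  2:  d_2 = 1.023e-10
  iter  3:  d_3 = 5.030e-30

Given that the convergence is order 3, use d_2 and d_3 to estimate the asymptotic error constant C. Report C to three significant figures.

C ≈ d_3 / d_2^3
  = 5.030e-30 / (1.023e-10)^3
  = 5.030e-30 / 1.0706e-30 ≈ 4.6983

4.70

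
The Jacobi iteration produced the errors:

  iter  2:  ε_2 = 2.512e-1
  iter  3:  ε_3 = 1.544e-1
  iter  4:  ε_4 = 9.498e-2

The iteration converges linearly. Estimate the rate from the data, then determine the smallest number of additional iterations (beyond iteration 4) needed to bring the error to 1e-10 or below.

Rate ρ ≈ ε_4/ε_3 = 9.498e-2/1.544e-1 = 0.6152.
After j more steps, ε_{4+j} ≈ 9.498e-2·ρ^j; need ρ^j ≤ 1e-10/9.498e-2 = 1.05285e-09.
j ≥ ln(1.05285e-09)/ln(0.6152) = -20.6718/-0.48581 = 42.551.
So 43 more iterations are needed.

43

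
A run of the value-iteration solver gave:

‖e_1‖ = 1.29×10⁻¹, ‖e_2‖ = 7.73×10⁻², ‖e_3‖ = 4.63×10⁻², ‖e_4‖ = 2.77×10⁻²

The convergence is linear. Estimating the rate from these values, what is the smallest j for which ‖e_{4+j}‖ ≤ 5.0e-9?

Rate ρ ≈ ‖e_4‖/‖e_3‖ = 2.77×10⁻²/4.63×10⁻² = 0.5983.
After j more steps, ‖e_{4+j}‖ ≈ 2.77×10⁻²·ρ^j; need ρ^j ≤ 5.0e-9/2.77×10⁻² = 1.80505e-07.
j ≥ ln(1.80505e-07)/ln(0.5983) = -15.5275/-0.51366 = 30.229.
So 31 more iterations are needed.

31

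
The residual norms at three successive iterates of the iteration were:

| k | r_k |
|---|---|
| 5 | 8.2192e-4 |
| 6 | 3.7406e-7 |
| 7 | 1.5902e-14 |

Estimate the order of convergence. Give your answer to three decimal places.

p ≈ ln(r_7/r_6) / ln(r_6/r_5)
  = ln(1.5902e-14/3.7406e-7) / ln(3.7406e-7/8.2192e-4)
  = ln(4.25119e-08) / ln(0.000455105)
  = -16.973482 / -7.694982 ≈ 2.205786

2.206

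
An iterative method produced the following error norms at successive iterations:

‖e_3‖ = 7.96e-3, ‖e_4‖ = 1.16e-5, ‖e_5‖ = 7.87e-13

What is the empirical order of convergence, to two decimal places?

p ≈ ln(‖e_5‖/‖e_4‖) / ln(‖e_4‖/‖e_3‖)
  = ln(7.87e-13/1.16e-5) / ln(1.16e-5/7.96e-3)
  = ln(6.78448e-08) / ln(0.00145729)
  = -16.50604 / -6.53118 ≈ 2.52727

2.53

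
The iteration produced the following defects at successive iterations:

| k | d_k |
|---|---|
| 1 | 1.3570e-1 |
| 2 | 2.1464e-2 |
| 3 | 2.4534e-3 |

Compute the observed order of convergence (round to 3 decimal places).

p ≈ ln(d_3/d_2) / ln(d_2/d_1)
  = ln(2.4534e-3/2.1464e-2) / ln(2.1464e-2/1.3570e-1)
  = ln(0.114303) / ln(0.158172)
  = -2.168902 / -1.844072 ≈ 1.176148

1.176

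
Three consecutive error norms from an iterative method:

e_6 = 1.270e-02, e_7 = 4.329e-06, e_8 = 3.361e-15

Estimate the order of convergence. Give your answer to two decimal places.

2.63

p ≈ ln(e_8/e_7) / ln(e_7/e_6)
  = ln(3.361e-15/4.329e-06) / ln(4.329e-06/1.270e-02)
  = ln(7.76392e-10) / ln(0.000340866)
  = -20.97636 / -7.98402 ≈ 2.62729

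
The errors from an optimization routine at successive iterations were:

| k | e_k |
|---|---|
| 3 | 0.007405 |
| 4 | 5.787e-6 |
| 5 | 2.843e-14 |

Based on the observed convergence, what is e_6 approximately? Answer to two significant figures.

1.7e-36

First estimate the order: p ≈ ln(e_5/e_4) / ln(e_4/e_3) = ln(2.843e-14/5.787e-6)/ln(5.787e-6/0.007405) = ln(4.91274e-09)/ln(0.000781499) ≈ 2.6741.
Then e_6 ≈ e_5·(e_5/e_4)^p = 2.843e-14·(4.91274e-09)^2.6741 = 2.843e-14·6.05019e-23 ≈ 1.72e-36.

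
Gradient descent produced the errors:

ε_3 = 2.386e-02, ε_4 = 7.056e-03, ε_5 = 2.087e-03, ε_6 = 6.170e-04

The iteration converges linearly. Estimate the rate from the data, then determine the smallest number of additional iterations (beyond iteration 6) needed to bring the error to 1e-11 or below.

Rate ρ ≈ ε_6/ε_5 = 6.170e-04/2.087e-03 = 0.2956.
After j more steps, ε_{6+j} ≈ 6.170e-04·ρ^j; need ρ^j ≤ 1e-11/6.170e-04 = 1.62075e-08.
j ≥ ln(1.62075e-08)/ln(0.2956) = -17.9378/-1.21875 = 14.718.
So 15 more iterations are needed.

15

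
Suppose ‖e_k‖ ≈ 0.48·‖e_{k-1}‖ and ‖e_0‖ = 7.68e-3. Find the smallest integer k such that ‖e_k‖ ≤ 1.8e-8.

18

After k steps, ‖e_k‖ ≈ 7.68e-3·0.48^k.
Need 0.48^k ≤ 1.8e-8/7.68e-3 = 2.34375e-06.
k ≥ ln(2.34375e-06)/ln(0.48) = -12.9638/-0.73397 = 17.663.
Smallest integer k = 18.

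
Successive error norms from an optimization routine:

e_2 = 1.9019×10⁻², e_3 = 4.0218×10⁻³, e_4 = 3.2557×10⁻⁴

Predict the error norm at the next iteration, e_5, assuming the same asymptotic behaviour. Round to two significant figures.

5.6e-6

First estimate the order: p ≈ ln(e_4/e_3) / ln(e_3/e_2) = ln(3.2557×10⁻⁴/4.0218×10⁻³)/ln(4.0218×10⁻³/1.9019×10⁻²) = ln(0.0809513)/ln(0.211462) ≈ 1.6180.
Then e_5 ≈ e_4·(e_4/e_3)^p = 3.2557×10⁻⁴·(0.0809513)^1.6180 = 3.2557×10⁻⁴·0.0171201 ≈ 5.574e-06.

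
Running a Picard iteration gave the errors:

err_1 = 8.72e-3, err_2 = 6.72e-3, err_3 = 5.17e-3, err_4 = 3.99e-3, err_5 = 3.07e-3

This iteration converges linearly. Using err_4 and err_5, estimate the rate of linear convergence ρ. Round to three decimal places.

ρ ≈ err_5/err_4 = 3.07e-3/3.99e-3 = 0.76942

0.769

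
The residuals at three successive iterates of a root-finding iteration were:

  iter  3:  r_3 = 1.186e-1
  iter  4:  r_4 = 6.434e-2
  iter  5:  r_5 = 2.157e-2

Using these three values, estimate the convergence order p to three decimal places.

1.787

p ≈ ln(r_5/r_4) / ln(r_4/r_3)
  = ln(2.157e-2/6.434e-2) / ln(6.434e-2/1.186e-1)
  = ln(0.33525) / ln(0.542496)
  = -1.092879 / -0.611575 ≈ 1.786991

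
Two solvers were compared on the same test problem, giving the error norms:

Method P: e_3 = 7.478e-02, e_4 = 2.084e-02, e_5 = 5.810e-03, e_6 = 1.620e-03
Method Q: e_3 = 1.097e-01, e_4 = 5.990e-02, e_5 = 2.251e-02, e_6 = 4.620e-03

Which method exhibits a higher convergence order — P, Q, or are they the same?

Method P: p ≈ ln(1.620e-03/5.810e-03)/ln(5.810e-03/2.084e-02) ≈ 1.00.
Method Q: p ≈ ln(4.620e-03/2.251e-02)/ln(2.251e-02/5.990e-02) ≈ 1.62.
Method Q has the higher order (≈1.6 vs ≈1.0).

Q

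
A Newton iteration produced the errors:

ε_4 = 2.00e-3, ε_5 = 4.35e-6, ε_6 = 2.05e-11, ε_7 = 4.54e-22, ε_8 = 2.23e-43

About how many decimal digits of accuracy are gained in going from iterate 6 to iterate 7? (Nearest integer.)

11

Digits gained ≈ log₁₀(ε_6/ε_7) = log₁₀(2.05e-11/4.54e-22) = log₁₀(4.51542e+10) ≈ 10.655.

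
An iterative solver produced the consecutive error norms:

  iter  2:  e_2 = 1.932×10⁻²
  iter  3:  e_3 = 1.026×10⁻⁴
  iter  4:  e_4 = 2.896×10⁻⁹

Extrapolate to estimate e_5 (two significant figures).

2.3e-18

First estimate the order: p ≈ ln(e_4/e_3) / ln(e_3/e_2) = ln(2.896×10⁻⁹/1.026×10⁻⁴)/ln(1.026×10⁻⁴/1.932×10⁻²) = ln(2.82261e-05)/ln(0.00531056) ≈ 1.9998.
Then e_5 ≈ e_4·(e_4/e_3)^p = 2.896×10⁻⁹·(2.82261e-05)^1.9998 = 2.896×10⁻⁹·7.98384e-10 ≈ 2.312e-18.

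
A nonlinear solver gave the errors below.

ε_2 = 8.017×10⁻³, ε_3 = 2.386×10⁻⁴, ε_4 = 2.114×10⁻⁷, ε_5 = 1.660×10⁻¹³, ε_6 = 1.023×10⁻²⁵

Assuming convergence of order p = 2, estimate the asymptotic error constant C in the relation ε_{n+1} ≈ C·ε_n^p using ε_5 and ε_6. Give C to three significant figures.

3.71

C ≈ ε_6 / ε_5^2
  = 1.023×10⁻²⁵ / (1.660×10⁻¹³)^2
  = 1.023×10⁻²⁵ / 2.7556e-26 ≈ 3.7124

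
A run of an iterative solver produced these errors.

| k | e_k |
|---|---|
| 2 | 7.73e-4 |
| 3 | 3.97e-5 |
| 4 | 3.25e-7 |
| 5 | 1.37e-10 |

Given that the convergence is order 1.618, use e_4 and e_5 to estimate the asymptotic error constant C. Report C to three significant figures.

4.31

C ≈ e_5 / e_4^1.618
  = 1.37e-10 / (3.25e-7)^1.618
  = 1.37e-10 / 3.17854e-11 ≈ 4.3102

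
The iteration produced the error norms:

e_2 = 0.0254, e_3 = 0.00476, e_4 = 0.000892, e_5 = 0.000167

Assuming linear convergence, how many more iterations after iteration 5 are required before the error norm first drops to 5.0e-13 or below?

12

Rate ρ ≈ e_5/e_4 = 0.000167/0.000892 = 0.1872.
After j more steps, e_{5+j} ≈ 0.000167·ρ^j; need ρ^j ≤ 5.0e-13/0.000167 = 2.99401e-09.
j ≥ ln(2.99401e-09)/ln(0.1872) = -19.6267/-1.67558 = 11.713.
So 12 more iterations are needed.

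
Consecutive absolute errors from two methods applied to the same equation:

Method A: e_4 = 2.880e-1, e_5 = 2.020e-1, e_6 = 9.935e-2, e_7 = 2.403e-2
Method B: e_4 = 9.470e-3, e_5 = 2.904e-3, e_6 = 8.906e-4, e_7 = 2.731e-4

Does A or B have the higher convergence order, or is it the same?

A

Method A: p ≈ ln(2.403e-2/9.935e-2)/ln(9.935e-2/2.020e-1) ≈ 2.00.
Method B: p ≈ ln(2.731e-4/8.906e-4)/ln(8.906e-4/2.904e-3) ≈ 1.00.
Method A has the higher order (≈2.0 vs ≈1.0).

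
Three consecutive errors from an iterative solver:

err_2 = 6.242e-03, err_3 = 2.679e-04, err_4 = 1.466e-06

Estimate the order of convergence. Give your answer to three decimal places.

1.654

p ≈ ln(err_4/err_3) / ln(err_3/err_2)
  = ln(1.466e-06/2.679e-04) / ln(2.679e-04/6.242e-03)
  = ln(0.00547219) / ln(0.0429189)
  = -5.208076 / -3.148443 ≈ 1.654175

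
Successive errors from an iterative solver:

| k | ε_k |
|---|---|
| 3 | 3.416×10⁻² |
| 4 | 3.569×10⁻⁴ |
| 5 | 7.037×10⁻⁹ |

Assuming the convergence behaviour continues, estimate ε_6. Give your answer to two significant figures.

First estimate the order: p ≈ ln(ε_5/ε_4) / ln(ε_4/ε_3) = ln(7.037×10⁻⁹/3.569×10⁻⁴)/ln(3.569×10⁻⁴/3.416×10⁻²) = ln(1.9717e-05)/ln(0.0104479) ≈ 2.3752.
Then ε_6 ≈ ε_5·(ε_5/ε_4)^p = 7.037×10⁻⁹·(1.9717e-05)^2.3752 = 7.037×10⁻⁹·6.67277e-12 ≈ 4.696e-20.

4.7e-20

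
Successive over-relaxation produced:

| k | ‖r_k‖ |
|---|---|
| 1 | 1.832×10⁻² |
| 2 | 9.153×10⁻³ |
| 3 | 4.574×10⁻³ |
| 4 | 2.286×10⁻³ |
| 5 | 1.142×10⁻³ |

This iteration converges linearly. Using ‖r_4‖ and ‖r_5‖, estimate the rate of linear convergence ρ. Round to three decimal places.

0.500

ρ ≈ ‖r_5‖/‖r_4‖ = 1.142×10⁻³/2.286×10⁻³ = 0.49956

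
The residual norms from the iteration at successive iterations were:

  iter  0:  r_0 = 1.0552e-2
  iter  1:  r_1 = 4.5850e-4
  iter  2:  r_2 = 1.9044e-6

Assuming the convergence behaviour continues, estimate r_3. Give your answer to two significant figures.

First estimate the order: p ≈ ln(r_2/r_1) / ln(r_1/r_0) = ln(1.9044e-6/4.5850e-4)/ln(4.5850e-4/1.0552e-2) = ln(0.00415354)/ln(0.0434515) ≈ 1.7486.
Then r_3 ≈ r_2·(r_2/r_1)^p = 1.9044e-6·(0.00415354)^1.7486 = 1.9044e-6·6.84804e-05 ≈ 1.304e-10.

1.3e-10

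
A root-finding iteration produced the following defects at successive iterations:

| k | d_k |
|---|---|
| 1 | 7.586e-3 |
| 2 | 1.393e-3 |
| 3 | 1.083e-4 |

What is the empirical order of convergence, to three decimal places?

1.507

p ≈ ln(d_3/d_2) / ln(d_2/d_1)
  = ln(1.083e-4/1.393e-3) / ln(1.393e-3/7.586e-3)
  = ln(0.0777459) / ln(0.183628)
  = -2.554309 / -1.694843 ≈ 1.507107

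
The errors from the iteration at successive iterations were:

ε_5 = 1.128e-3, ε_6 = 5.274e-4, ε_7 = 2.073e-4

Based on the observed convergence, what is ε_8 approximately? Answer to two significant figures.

First estimate the order: p ≈ ln(ε_7/ε_6) / ln(ε_6/ε_5) = ln(2.073e-4/5.274e-4)/ln(5.274e-4/1.128e-3) = ln(0.39306)/ln(0.467553) ≈ 1.2283.
Then ε_8 ≈ ε_7·(ε_7/ε_6)^p = 2.073e-4·(0.39306)^1.2283 = 2.073e-4·0.317595 ≈ 6.584e-05.

6.6e-5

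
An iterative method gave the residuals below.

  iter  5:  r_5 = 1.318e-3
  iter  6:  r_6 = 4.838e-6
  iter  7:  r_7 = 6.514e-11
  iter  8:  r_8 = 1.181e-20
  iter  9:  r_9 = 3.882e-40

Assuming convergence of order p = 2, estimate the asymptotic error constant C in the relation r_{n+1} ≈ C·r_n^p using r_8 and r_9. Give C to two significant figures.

C ≈ r_9 / r_8^2
  = 3.882e-40 / (1.181e-20)^2
  = 3.882e-40 / 1.39476e-40 ≈ 2.7833

2.8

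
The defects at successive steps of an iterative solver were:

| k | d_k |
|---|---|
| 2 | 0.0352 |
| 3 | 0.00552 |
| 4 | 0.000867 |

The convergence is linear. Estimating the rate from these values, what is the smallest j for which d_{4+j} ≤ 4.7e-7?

5

Rate ρ ≈ d_4/d_3 = 0.000867/0.00552 = 0.1571.
After j more steps, d_{4+j} ≈ 0.000867·ρ^j; need ρ^j ≤ 4.7e-7/0.000867 = 0.000542099.
j ≥ ln(0.000542099)/ln(0.1571) = -7.5201/-1.85087 = 4.063.
So 5 more iterations are needed.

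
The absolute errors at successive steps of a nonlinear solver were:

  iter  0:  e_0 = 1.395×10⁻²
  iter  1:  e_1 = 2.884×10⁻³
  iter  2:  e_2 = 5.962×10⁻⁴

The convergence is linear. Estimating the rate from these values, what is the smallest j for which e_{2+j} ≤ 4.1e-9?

8

Rate ρ ≈ e_2/e_1 = 5.962×10⁻⁴/2.884×10⁻³ = 0.2067.
After j more steps, e_{2+j} ≈ 5.962×10⁻⁴·ρ^j; need ρ^j ≤ 4.1e-9/5.962×10⁻⁴ = 6.87689e-06.
j ≥ ln(6.87689e-06)/ln(0.2067) = -11.8873/-1.57649 = 7.540.
So 8 more iterations are needed.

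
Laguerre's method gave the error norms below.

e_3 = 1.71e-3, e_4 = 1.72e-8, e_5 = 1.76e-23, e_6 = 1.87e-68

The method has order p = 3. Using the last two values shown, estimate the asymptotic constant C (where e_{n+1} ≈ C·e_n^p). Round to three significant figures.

3.43

C ≈ e_6 / e_5^3
  = 1.87e-68 / (1.76e-23)^3
  = 1.87e-68 / 5.45178e-69 ≈ 3.4301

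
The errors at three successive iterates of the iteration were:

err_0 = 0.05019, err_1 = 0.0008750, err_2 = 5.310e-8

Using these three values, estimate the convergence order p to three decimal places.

2.398

p ≈ ln(err_2/err_1) / ln(err_1/err_0)
  = ln(5.310e-8/0.0008750) / ln(0.0008750/0.05019)
  = ln(6.06857e-05) / ln(0.0174338)
  = -9.709802 / -4.049344 ≈ 2.397870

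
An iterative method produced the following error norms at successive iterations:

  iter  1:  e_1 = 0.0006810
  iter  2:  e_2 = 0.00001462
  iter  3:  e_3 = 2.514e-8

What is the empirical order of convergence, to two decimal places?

p ≈ ln(e_3/e_2) / ln(e_2/e_1)
  = ln(2.514e-8/0.00001462) / ln(0.00001462/0.0006810)
  = ln(0.00171956) / ln(0.0214684)
  = -6.36569 / -3.84117 ≈ 1.65723

1.66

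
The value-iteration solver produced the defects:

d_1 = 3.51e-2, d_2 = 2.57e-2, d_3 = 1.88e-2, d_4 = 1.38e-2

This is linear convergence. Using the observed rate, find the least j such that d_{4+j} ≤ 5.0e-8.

Rate ρ ≈ d_4/d_3 = 1.38e-2/1.88e-2 = 0.7340.
After j more steps, d_{4+j} ≈ 1.38e-2·ρ^j; need ρ^j ≤ 5.0e-8/1.38e-2 = 3.62319e-06.
j ≥ ln(3.62319e-06)/ln(0.7340) = -12.5282/-0.30925 = 40.512.
So 41 more iterations are needed.

41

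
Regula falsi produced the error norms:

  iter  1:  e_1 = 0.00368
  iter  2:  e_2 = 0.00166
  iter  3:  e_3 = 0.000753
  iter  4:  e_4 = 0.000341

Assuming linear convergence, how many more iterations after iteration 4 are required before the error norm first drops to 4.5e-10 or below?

Rate ρ ≈ e_4/e_3 = 0.000341/0.000753 = 0.4529.
After j more steps, e_{4+j} ≈ 0.000341·ρ^j; need ρ^j ≤ 4.5e-10/0.000341 = 1.31965e-06.
j ≥ ln(1.31965e-06)/ln(0.4529) = -13.5381/-0.79208 = 17.092.
So 18 more iterations are needed.

18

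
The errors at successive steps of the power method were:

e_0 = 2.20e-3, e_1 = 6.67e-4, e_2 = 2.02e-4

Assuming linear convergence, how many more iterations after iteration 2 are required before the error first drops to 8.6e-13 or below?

17

Rate ρ ≈ e_2/e_1 = 2.02e-4/6.67e-4 = 0.3028.
After j more steps, e_{2+j} ≈ 2.02e-4·ρ^j; need ρ^j ≤ 8.6e-13/2.02e-4 = 4.25743e-09.
j ≥ ln(4.25743e-09)/ln(0.3028) = -19.2746/-1.19468 = 16.134.
So 17 more iterations are needed.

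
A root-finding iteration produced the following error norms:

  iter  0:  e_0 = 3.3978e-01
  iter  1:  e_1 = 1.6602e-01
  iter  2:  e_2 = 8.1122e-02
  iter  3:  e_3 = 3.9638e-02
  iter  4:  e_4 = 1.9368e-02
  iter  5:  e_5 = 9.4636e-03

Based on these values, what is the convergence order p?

1

Consecutive ratios: e_5/e_4 = 9.4636e-03/1.9368e-02 = 0.48862, e_4/e_3 = 1.9368e-02/3.9638e-02 = 0.488622.
p ≈ ln(0.48862)/ln(0.488622) = -0.7162/-0.7162 ≈ 1.00.
So the convergence is linear (order 1).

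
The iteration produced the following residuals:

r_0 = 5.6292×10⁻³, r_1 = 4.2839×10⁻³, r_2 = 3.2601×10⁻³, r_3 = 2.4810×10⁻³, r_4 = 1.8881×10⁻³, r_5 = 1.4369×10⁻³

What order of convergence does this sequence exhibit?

Consecutive ratios: r_5/r_4 = 1.4369×10⁻³/1.8881×10⁻³ = 0.76103, r_4/r_3 = 1.8881×10⁻³/2.4810×10⁻³ = 0.761024.
p ≈ ln(0.76103)/ln(0.761024) = -0.2731/-0.2731 ≈ 1.00.
So the convergence is linear (order 1).

1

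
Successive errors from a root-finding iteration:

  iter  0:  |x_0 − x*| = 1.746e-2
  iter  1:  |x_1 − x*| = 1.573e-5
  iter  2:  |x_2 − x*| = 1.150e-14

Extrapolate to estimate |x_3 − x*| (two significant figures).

First estimate the order: p ≈ ln(|x_2 − x*|/|x_1 − x*|) / ln(|x_1 − x*|/|x_0 − x*|) = ln(1.150e-14/1.573e-5)/ln(1.573e-5/1.746e-2) = ln(7.31087e-10)/ln(0.000900916) ≈ 3.0000.
Then |x_3 − x*| ≈ |x_2 − x*|·(|x_2 − x*|/|x_1 − x*|)^p = 1.150e-14·(7.31087e-10)^3.0000 = 1.150e-14·3.90757e-28 ≈ 4.494e-42.

4.5e-42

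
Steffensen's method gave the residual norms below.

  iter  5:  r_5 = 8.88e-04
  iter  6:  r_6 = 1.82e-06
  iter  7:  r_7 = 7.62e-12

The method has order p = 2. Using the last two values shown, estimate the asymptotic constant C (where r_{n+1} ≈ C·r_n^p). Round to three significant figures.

2.30

C ≈ r_7 / r_6^2
  = 7.62e-12 / (1.82e-06)^2
  = 7.62e-12 / 3.3124e-12 ≈ 2.3004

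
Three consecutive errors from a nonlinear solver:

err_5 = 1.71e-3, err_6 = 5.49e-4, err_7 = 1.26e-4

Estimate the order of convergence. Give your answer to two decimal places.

1.30

p ≈ ln(err_7/err_6) / ln(err_6/err_5)
  = ln(1.26e-4/5.49e-4) / ln(5.49e-4/1.71e-3)
  = ln(0.229508) / ln(0.321053)
  = -1.47182 / -1.13615 ≈ 1.29545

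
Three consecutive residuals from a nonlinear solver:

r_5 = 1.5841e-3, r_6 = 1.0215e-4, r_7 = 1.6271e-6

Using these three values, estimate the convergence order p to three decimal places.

p ≈ ln(r_7/r_6) / ln(r_6/r_5)
  = ln(1.6271e-6/1.0215e-4) / ln(1.0215e-4/1.5841e-3)
  = ln(0.0159285) / ln(0.0644846)
  = -4.139645 / -2.741329 ≈ 1.510087

1.510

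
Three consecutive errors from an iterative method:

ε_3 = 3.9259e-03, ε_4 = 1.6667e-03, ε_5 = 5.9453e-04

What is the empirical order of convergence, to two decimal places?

p ≈ ln(ε_5/ε_4) / ln(ε_4/ε_3)
  = ln(5.9453e-04/1.6667e-03) / ln(1.6667e-03/3.9259e-03)
  = ln(0.356711) / ln(0.42454)
  = -1.03083 / -0.85675 ≈ 1.20319

1.20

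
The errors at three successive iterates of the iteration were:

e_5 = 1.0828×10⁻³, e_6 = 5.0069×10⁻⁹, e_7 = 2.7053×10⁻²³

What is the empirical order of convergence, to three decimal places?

p ≈ ln(e_7/e_6) / ln(e_6/e_5)
  = ln(2.7053×10⁻²³/5.0069×10⁻⁹) / ln(5.0069×10⁻⁹/1.0828×10⁻³)
  = ln(5.40314e-15) / ln(4.62403e-06)
  = -32.851796 / -12.284244 ≈ 2.674303

2.674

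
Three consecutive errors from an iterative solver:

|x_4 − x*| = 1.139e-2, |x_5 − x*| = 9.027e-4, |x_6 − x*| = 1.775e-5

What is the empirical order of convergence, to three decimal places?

1.550

p ≈ ln(|x_6 − x*|/|x_5 − x*|) / ln(|x_5 − x*|/|x_4 − x*|)
  = ln(1.775e-5/9.027e-4) / ln(9.027e-4/1.139e-2)
  = ln(0.0196632) / ln(0.0792537)
  = -3.929006 / -2.535101 ≈ 1.549842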